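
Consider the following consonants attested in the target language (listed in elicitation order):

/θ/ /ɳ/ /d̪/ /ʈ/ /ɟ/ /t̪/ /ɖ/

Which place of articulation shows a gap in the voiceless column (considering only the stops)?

dental: voiceless /t̪/, voiced /d̪/.
retroflex: voiceless /ʈ/, voiced /ɖ/.
palatal: voiceless —, voiced /ɟ/.
Every place of articulation has a voiceless member except palatal, where /c/ would be expected.

palatal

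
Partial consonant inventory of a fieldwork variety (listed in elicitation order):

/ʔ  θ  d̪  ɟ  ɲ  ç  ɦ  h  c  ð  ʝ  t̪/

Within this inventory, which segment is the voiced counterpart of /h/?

/ɦ/

/h/ is a voiceless glottal fricative.
The voiced counterpart is a voiced glottal fricative — in this inventory, /ɦ/.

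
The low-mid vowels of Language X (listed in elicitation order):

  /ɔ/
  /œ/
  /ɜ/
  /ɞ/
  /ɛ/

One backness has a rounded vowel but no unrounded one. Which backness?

back

front: unrounded /ɛ/, rounded /œ/.
central: unrounded /ɜ/, rounded /ɞ/.
back: unrounded —, rounded /ɔ/.
Every backness has an unrounded member except back, where /ʌ/ would be expected.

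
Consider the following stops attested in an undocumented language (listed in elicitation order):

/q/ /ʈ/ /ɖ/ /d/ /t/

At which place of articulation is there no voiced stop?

uvular

Voiceless: /t/ (alveolar), /ʈ/ (retroflex), /q/ (uvular).
Voiced: /d/ (alveolar), /ɖ/ (retroflex).
Every place of articulation has a voiced member except uvular, where /ɢ/ would be expected.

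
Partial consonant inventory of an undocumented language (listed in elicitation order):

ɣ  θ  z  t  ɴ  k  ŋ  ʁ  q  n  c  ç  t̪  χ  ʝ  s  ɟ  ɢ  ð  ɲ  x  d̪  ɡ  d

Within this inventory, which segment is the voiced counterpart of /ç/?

/ʝ/

/ç/ is a voiceless palatal fricative.
The voiced counterpart is a voiced palatal fricative — in this inventory, /ʝ/.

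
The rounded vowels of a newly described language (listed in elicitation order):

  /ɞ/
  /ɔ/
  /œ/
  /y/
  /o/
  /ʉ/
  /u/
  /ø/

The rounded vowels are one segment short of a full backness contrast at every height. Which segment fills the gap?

/ɵ/

Front: /y/ (high), /ø/ (high-mid), /œ/ (low-mid).
Central: /ʉ/ (high), /ɞ/ (low-mid).
Back: /u/ (high), /o/ (high-mid), /ɔ/ (low-mid).
The high-mid row has no central member, so the gap is the high-mid central rounded vowel /ɵ/.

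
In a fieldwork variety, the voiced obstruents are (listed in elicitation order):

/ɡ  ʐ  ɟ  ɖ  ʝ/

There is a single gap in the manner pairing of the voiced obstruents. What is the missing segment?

place of articulation  stop      fricative
retroflex         ɖ         ʐ       
palatal           ɟ         ʝ       
velar             ɡ         —       
The velar row has no fricative member, so the gap is the velar fricative /ɣ/.

/ɣ/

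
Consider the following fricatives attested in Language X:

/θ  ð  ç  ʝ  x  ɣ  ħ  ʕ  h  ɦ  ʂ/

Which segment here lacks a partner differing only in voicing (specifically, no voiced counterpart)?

/ʂ/

Dental: /θ/ ~ /ð/
Palatal: /ç/ ~ /ʝ/
Velar: /x/ ~ /ɣ/
Pharyngeal: /ħ/ ~ /ʕ/
Glottal: /h/ ~ /ɦ/
Retroflex: only /ʂ/ (voiceless); no voiced partner.
So /ʂ/ is the unpaired segment.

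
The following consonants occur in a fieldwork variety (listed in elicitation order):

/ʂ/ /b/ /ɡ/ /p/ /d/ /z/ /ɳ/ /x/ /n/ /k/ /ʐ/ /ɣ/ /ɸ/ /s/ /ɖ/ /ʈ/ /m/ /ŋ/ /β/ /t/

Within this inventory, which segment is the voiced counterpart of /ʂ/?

/ʂ/ is a voiceless retroflex fricative.
The voiced counterpart is a voiced retroflex fricative — in this inventory, /ʐ/.

/ʐ/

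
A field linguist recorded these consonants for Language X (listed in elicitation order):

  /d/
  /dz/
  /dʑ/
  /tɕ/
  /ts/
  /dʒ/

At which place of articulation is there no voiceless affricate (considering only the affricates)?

postalveolar

alveolar: voiceless /ts/, voiced /dz/.
postalveolar: voiceless —, voiced /dʒ/.
alveolo-palatal: voiceless /tɕ/, voiced /dʑ/.
Every place of articulation has a voiceless member except postalveolar, where /tʃ/ would be expected.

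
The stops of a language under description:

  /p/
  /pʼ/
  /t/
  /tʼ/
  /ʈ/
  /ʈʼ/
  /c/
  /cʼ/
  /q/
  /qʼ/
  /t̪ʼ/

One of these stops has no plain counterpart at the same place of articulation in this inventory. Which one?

/t̪ʼ/

Bilabial: /p/ ~ /pʼ/
Alveolar: /t/ ~ /tʼ/
Retroflex: /ʈ/ ~ /ʈʼ/
Palatal: /c/ ~ /cʼ/
Uvular: /q/ ~ /qʼ/
Dental: only /t̪ʼ/ (ejective); no plain partner.
So /t̪ʼ/ is the unpaired segment.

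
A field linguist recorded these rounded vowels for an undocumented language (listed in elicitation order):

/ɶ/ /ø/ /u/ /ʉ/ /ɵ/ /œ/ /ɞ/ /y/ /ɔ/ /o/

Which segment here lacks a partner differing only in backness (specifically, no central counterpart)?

/ɶ/

High: /y/ ~ /ʉ/ ~ /u/
High-mid: /ø/ ~ /ɵ/ ~ /o/
Low-mid: /œ/ ~ /ɞ/ ~ /ɔ/
Low: only /ɶ/ (front); no central partner.
So /ɶ/ is the unpaired segment.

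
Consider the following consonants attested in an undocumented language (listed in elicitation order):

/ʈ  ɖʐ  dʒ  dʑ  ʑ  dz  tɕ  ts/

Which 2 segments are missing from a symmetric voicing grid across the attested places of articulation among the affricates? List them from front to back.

Voiceless: /ts/ (alveolar), /tɕ/ (alveolo-palatal).
Voiced: /dz/ (alveolar), /dʒ/ (postalveolar), /ɖʐ/ (retroflex), /dʑ/ (alveolo-palatal).
Gaps, from front to back: postalveolar lacks voiceless (/tʃ/); retroflex lacks voiceless (/ʈʂ/).

/tʃ/, /ʈʂ/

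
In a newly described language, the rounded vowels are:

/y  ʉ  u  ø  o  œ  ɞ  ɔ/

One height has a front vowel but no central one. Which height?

height            front     central   back    
high              y         ʉ         u       
high-mid          ø         —         o       
low-mid           œ         ɞ         ɔ       
Every height has a central member except high-mid, where /ɵ/ would be expected.

high-mid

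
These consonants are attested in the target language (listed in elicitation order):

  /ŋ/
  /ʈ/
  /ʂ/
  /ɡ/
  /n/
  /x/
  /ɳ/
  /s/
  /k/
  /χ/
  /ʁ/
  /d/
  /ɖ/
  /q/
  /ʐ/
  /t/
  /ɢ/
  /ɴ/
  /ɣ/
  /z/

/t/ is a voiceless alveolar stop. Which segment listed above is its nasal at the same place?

The nasal at the same place is an alveolar nasal — in this inventory, /n/.

/n/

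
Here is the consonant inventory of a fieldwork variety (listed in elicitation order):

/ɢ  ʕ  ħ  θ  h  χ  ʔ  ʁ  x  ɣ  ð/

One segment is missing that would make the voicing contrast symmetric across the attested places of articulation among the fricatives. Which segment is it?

Voiceless: /θ/ (dental), /x/ (velar), /χ/ (uvular), /ħ/ (pharyngeal), /h/ (glottal).
Voiced: /ð/ (dental), /ɣ/ (velar), /ʁ/ (uvular), /ʕ/ (pharyngeal).
The glottal row has no voiced member, so the gap is the voiced glottal fricative /ɦ/.

/ɦ/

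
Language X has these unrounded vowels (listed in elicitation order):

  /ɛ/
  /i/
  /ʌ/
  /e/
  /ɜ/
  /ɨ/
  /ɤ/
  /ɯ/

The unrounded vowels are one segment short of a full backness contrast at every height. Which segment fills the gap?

/ɘ/

high: front /i/, central /ɨ/, back /ɯ/.
high-mid: front /e/, central —, back /ɤ/.
low-mid: front /ɛ/, central /ɜ/, back /ʌ/.
The high-mid row has no central member, so the gap is the high-mid central unrounded vowel /ɘ/.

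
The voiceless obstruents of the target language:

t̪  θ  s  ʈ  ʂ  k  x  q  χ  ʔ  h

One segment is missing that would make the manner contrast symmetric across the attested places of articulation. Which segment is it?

/t/

Stop: /t̪/ (dental), /ʈ/ (retroflex), /k/ (velar), /q/ (uvular), /ʔ/ (glottal).
Fricative: /θ/ (dental), /s/ (alveolar), /ʂ/ (retroflex), /x/ (velar), /χ/ (uvular), /h/ (glottal).
The alveolar row has no stop member, so the gap is the alveolar stop /t/.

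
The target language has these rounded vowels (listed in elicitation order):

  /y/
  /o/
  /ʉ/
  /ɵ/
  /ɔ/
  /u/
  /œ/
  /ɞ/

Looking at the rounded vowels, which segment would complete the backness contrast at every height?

/ø/

height            front     central   back    
high              y         ʉ         u       
high-mid          —         ɵ         o       
low-mid           œ         ɞ         ɔ       
The high-mid row has no front member, so the gap is the high-mid front rounded vowel /ø/.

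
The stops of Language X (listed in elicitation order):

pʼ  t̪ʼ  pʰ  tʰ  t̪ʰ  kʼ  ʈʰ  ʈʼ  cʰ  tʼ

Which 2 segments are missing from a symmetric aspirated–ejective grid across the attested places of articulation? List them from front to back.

/cʼ/, /kʰ/

place of articulation  aspirated  ejective
bilabial          pʰ        pʼ      
dental            t̪ʰ       t̪ʼ     
alveolar          tʰ        tʼ      
retroflex         ʈʰ        ʈʼ      
palatal           cʰ        —       
velar             —         kʼ      
Gaps, from front to back: palatal lacks ejective (/cʼ/); velar lacks aspirated (/kʰ/).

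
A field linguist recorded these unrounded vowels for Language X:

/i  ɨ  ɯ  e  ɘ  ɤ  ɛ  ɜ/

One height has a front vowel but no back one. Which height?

Front: /i/ (high), /e/ (high-mid), /ɛ/ (low-mid).
Central: /ɨ/ (high), /ɘ/ (high-mid), /ɜ/ (low-mid).
Back: /ɯ/ (high), /ɤ/ (high-mid).
Every height has a back member except low-mid, where /ʌ/ would be expected.

low-mid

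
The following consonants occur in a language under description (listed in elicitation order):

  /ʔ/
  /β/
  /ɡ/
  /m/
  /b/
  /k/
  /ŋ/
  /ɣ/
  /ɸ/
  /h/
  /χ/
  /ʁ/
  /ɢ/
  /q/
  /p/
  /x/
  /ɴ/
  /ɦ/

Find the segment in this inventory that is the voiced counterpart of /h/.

/h/ is a voiceless glottal fricative.
The voiced counterpart is a voiced glottal fricative — in this inventory, /ɦ/.

/ɦ/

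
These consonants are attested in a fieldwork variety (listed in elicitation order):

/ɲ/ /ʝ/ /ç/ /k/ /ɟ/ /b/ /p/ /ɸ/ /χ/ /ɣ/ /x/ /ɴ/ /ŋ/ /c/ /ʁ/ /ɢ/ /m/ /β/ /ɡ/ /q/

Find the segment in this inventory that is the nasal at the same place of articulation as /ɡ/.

/ɡ/ is a voiced velar stop.
The nasal at the same place is a velar nasal — in this inventory, /ŋ/.

/ŋ/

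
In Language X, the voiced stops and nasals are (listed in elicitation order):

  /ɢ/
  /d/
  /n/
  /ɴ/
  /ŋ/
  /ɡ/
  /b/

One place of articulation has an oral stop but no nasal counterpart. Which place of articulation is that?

Oral stop: /b/ (bilabial), /d/ (alveolar), /ɡ/ (velar), /ɢ/ (uvular).
Nasal: /n/ (alveolar), /ŋ/ (velar), /ɴ/ (uvular).
Every place of articulation has a nasal member except bilabial, where /m/ would be expected.

bilabial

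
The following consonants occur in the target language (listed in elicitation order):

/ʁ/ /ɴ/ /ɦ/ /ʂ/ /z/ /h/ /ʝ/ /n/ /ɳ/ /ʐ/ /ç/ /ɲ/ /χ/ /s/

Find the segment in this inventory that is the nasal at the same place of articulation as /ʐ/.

/ɳ/

/ʐ/ is a voiced retroflex fricative.
The nasal at the same place is a retroflex nasal — in this inventory, /ɳ/.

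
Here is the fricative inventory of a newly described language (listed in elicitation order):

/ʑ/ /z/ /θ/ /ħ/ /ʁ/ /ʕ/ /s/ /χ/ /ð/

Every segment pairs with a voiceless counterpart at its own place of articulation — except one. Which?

/ʑ/

Dental: /θ/ ~ /ð/
Alveolar: /s/ ~ /z/
Uvular: /χ/ ~ /ʁ/
Pharyngeal: /ħ/ ~ /ʕ/
Alveolo-palatal: only /ʑ/ (voiced); no voiceless partner.
So /ʑ/ is the unpaired segment.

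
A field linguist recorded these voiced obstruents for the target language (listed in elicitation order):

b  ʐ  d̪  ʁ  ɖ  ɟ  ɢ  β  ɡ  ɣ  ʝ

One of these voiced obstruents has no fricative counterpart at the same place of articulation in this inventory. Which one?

Bilabial: /b/ ~ /β/
Retroflex: /ɖ/ ~ /ʐ/
Palatal: /ɟ/ ~ /ʝ/
Velar: /ɡ/ ~ /ɣ/
Uvular: /ɢ/ ~ /ʁ/
Dental: only /d̪/ (stop); no fricative partner.
So /d̪/ is the unpaired segment.

/d̪/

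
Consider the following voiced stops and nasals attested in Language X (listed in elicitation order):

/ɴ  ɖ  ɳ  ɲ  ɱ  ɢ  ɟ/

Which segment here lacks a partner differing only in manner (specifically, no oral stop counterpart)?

/ɱ/

Retroflex: /ɖ/ ~ /ɳ/
Palatal: /ɟ/ ~ /ɲ/
Uvular: /ɢ/ ~ /ɴ/
Labiodental: only /ɱ/ (nasal); no oral stop partner.
So /ɱ/ is the unpaired segment.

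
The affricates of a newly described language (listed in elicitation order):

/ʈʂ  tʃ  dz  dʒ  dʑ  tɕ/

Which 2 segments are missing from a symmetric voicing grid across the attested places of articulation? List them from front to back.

alveolar: voiceless —, voiced /dz/.
postalveolar: voiceless /tʃ/, voiced /dʒ/.
retroflex: voiceless /ʈʂ/, voiced —.
alveolo-palatal: voiceless /tɕ/, voiced /dʑ/.
Gaps, from front to back: alveolar lacks voiceless (/ts/); retroflex lacks voiced (/ɖʐ/).

/ts/, /ɖʐ/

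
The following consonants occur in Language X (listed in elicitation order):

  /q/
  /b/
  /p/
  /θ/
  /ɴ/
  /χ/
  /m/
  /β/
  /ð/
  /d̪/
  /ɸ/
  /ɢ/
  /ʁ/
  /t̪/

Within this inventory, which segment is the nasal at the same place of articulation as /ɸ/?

/m/

/ɸ/ is a voiceless bilabial fricative.
The nasal at the same place is a bilabial nasal — in this inventory, /m/.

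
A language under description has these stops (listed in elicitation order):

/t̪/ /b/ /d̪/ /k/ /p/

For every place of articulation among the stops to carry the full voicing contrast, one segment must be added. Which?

place of articulation  voiceless  voiced  
bilabial          p         b       
dental            t̪        d̪      
velar             k         —       
The velar row has no voiced member, so the gap is the voiced velar stop /ɡ/.

/ɡ/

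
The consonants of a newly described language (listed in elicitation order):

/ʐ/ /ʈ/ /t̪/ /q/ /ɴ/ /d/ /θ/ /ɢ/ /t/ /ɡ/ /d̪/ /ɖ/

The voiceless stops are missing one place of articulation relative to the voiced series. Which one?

velar

dental: voiceless /t̪/, voiced /d̪/.
alveolar: voiceless /t/, voiced /d/.
retroflex: voiceless /ʈ/, voiced /ɖ/.
velar: voiceless —, voiced /ɡ/.
uvular: voiceless /q/, voiced /ɢ/.
Every place of articulation has a voiceless member except velar, where /k/ would be expected.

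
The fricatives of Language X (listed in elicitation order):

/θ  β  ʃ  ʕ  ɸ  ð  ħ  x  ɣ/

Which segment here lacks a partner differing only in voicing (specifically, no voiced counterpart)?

Bilabial: /ɸ/ ~ /β/
Dental: /θ/ ~ /ð/
Velar: /x/ ~ /ɣ/
Pharyngeal: /ħ/ ~ /ʕ/
Postalveolar: only /ʃ/ (voiceless); no voiced partner.
So /ʃ/ is the unpaired segment.

/ʃ/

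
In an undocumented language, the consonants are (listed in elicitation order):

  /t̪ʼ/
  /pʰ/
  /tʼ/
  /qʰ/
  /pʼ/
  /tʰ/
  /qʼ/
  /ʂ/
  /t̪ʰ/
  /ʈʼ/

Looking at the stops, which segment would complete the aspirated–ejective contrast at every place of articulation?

place of articulation  aspirated  ejective
bilabial          pʰ        pʼ      
dental            t̪ʰ       t̪ʼ     
alveolar          tʰ        tʼ      
retroflex         —         ʈʼ      
uvular            qʰ        qʼ      
The retroflex row has no aspirated member, so the gap is the aspirated retroflex stop /ʈʰ/.

/ʈʰ/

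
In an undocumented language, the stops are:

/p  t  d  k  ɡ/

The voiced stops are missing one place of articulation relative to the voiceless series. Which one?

bilabial

bilabial: voiceless /p/, voiced —.
alveolar: voiceless /t/, voiced /d/.
velar: voiceless /k/, voiced /ɡ/.
Every place of articulation has a voiced member except bilabial, where /b/ would be expected.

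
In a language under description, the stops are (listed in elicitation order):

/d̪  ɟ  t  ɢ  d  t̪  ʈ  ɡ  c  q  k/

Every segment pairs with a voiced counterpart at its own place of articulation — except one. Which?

Dental: /t̪/ ~ /d̪/
Alveolar: /t/ ~ /d/
Palatal: /c/ ~ /ɟ/
Velar: /k/ ~ /ɡ/
Uvular: /q/ ~ /ɢ/
Retroflex: only /ʈ/ (voiceless); no voiced partner.
So /ʈ/ is the unpaired segment.

/ʈ/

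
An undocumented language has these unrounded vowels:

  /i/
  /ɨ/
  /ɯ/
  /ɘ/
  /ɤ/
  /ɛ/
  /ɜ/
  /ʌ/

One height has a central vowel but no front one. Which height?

high-mid

height            front     central   back    
high              i         ɨ         ɯ       
high-mid          —         ɘ         ɤ       
low-mid           ɛ         ɜ         ʌ       
Every height has a front member except high-mid, where /e/ would be expected.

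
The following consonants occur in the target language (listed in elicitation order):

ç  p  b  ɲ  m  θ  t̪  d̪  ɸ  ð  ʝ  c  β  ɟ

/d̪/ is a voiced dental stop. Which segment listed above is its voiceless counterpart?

/t̪/

The voiceless counterpart is a voiceless dental stop — in this inventory, /t̪/.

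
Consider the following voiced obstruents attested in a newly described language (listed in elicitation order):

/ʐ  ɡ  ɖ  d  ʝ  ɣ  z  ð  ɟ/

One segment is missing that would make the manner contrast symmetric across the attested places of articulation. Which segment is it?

dental: stop —, fricative /ð/.
alveolar: stop /d/, fricative /z/.
retroflex: stop /ɖ/, fricative /ʐ/.
palatal: stop /ɟ/, fricative /ʝ/.
velar: stop /ɡ/, fricative /ɣ/.
The dental row has no stop member, so the gap is the dental stop /d̪/.

/d̪/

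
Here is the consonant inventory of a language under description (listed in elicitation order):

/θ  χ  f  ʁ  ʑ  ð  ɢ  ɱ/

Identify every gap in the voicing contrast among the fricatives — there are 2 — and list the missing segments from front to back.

place of articulation  voiceless  voiced  
labiodental       f         —       
dental            θ         ð       
alveolo-palatal   —         ʑ       
uvular            χ         ʁ       
Gaps, from front to back: labiodental lacks voiced (/v/); alveolo-palatal lacks voiceless (/ɕ/).

/v/, /ɕ/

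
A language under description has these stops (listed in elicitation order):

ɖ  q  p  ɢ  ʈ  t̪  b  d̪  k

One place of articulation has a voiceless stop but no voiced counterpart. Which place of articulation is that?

velar

bilabial: voiceless /p/, voiced /b/.
dental: voiceless /t̪/, voiced /d̪/.
retroflex: voiceless /ʈ/, voiced /ɖ/.
velar: voiceless /k/, voiced —.
uvular: voiceless /q/, voiced /ɢ/.
Every place of articulation has a voiced member except velar, where /ɡ/ would be expected.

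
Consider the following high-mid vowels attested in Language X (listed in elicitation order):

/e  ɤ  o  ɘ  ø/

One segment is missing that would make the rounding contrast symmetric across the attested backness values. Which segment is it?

Unrounded: /e/ (front), /ɘ/ (central), /ɤ/ (back).
Rounded: /ø/ (front), /o/ (back).
The central row has no rounded member, so the gap is the central rounded vowel /ɵ/.

/ɵ/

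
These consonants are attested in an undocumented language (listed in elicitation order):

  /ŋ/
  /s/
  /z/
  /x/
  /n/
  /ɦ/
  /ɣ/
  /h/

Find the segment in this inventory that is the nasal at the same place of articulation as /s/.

/s/ is a voiceless alveolar fricative.
The nasal at the same place is an alveolar nasal — in this inventory, /n/.

/n/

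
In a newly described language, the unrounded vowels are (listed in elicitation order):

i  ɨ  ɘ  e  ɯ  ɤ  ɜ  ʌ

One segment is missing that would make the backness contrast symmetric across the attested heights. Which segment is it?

/ɛ/

height            front     central   back    
high              i         ɨ         ɯ       
high-mid          e         ɘ         ɤ       
low-mid           —         ɜ         ʌ       
The low-mid row has no front member, so the gap is the low-mid front unrounded vowel /ɛ/.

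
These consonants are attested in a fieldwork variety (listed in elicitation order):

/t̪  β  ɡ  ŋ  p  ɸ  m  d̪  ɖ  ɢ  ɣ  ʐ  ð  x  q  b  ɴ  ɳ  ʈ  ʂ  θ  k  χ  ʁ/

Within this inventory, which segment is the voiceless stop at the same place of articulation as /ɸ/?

/p/

/ɸ/ is a voiceless bilabial fricative.
The voiceless stop at the same place is a voiceless bilabial stop — in this inventory, /p/.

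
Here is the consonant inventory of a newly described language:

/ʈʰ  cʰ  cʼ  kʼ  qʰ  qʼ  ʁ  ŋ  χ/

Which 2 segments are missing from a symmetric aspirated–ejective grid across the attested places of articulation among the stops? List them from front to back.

Aspirated: /ʈʰ/ (retroflex), /cʰ/ (palatal), /qʰ/ (uvular).
Ejective: /cʼ/ (palatal), /kʼ/ (velar), /qʼ/ (uvular).
Gaps, from front to back: retroflex lacks ejective (/ʈʼ/); velar lacks aspirated (/kʰ/).

/ʈʼ/, /kʰ/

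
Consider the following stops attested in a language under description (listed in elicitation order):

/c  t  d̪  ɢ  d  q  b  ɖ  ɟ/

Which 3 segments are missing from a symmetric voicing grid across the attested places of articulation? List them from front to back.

place of articulation  voiceless  voiced  
bilabial          —         b       
dental            —         d̪      
alveolar          t         d       
retroflex         —         ɖ       
palatal           c         ɟ       
uvular            q         ɢ       
Gaps, from front to back: bilabial lacks voiceless (/p/); dental lacks voiceless (/t̪/); retroflex lacks voiceless (/ʈ/).

/p/, /t̪/, /ʈ/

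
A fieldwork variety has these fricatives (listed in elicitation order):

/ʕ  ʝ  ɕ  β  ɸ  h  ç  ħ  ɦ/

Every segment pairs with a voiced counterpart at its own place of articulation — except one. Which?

/ɕ/

Bilabial: /ɸ/ ~ /β/
Palatal: /ç/ ~ /ʝ/
Pharyngeal: /ħ/ ~ /ʕ/
Glottal: /h/ ~ /ɦ/
Alveolo-palatal: only /ɕ/ (voiceless); no voiced partner.
So /ɕ/ is the unpaired segment.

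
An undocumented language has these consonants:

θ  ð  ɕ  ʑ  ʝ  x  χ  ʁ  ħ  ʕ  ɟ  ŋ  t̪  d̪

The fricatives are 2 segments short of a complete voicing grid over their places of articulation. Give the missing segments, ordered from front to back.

/ç/, /ɣ/

dental: voiceless /θ/, voiced /ð/.
alveolo-palatal: voiceless /ɕ/, voiced /ʑ/.
palatal: voiceless —, voiced /ʝ/.
velar: voiceless /x/, voiced —.
uvular: voiceless /χ/, voiced /ʁ/.
pharyngeal: voiceless /ħ/, voiced /ʕ/.
Gaps, from front to back: palatal lacks voiceless (/ç/); velar lacks voiced (/ɣ/).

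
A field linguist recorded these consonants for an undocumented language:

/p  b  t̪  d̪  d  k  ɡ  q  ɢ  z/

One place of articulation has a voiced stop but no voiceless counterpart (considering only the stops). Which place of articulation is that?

bilabial: voiceless /p/, voiced /b/.
dental: voiceless /t̪/, voiced /d̪/.
alveolar: voiceless —, voiced /d/.
velar: voiceless /k/, voiced /ɡ/.
uvular: voiceless /q/, voiced /ɢ/.
Every place of articulation has a voiceless member except alveolar, where /t/ would be expected.

alveolar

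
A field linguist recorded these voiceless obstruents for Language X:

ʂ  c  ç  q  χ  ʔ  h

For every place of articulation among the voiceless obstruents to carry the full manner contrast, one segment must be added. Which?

Stop: /c/ (palatal), /q/ (uvular), /ʔ/ (glottal).
Fricative: /ʂ/ (retroflex), /ç/ (palatal), /χ/ (uvular), /h/ (glottal).
The retroflex row has no stop member, so the gap is the retroflex stop /ʈ/.

/ʈ/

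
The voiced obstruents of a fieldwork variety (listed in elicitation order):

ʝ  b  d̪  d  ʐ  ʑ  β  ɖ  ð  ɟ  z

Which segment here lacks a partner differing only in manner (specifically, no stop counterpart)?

/ʑ/

Bilabial: /b/ ~ /β/
Dental: /d̪/ ~ /ð/
Alveolar: /d/ ~ /z/
Retroflex: /ɖ/ ~ /ʐ/
Palatal: /ɟ/ ~ /ʝ/
Alveolo-palatal: only /ʑ/ (fricative); no stop partner.
So /ʑ/ is the unpaired segment.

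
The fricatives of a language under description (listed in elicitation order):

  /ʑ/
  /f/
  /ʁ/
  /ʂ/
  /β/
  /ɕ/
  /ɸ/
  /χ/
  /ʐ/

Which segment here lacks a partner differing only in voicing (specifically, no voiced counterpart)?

/f/

Bilabial: /ɸ/ ~ /β/
Retroflex: /ʂ/ ~ /ʐ/
Alveolo-palatal: /ɕ/ ~ /ʑ/
Uvular: /χ/ ~ /ʁ/
Labiodental: only /f/ (voiceless); no voiced partner.
So /f/ is the unpaired segment.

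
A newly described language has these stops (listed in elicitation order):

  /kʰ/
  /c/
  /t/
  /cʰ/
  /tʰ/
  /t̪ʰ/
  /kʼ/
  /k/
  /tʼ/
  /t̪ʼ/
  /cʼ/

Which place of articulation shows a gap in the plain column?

dental

dental: plain —, aspirated /t̪ʰ/, ejective /t̪ʼ/.
alveolar: plain /t/, aspirated /tʰ/, ejective /tʼ/.
palatal: plain /c/, aspirated /cʰ/, ejective /cʼ/.
velar: plain /k/, aspirated /kʰ/, ejective /kʼ/.
Every place of articulation has a plain member except dental, where /t̪/ would be expected.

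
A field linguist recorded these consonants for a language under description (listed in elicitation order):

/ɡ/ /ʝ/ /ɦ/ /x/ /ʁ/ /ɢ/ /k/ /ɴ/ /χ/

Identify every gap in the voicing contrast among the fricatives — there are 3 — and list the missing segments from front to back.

/ç/, /ɣ/, /h/

palatal: voiceless —, voiced /ʝ/.
velar: voiceless /x/, voiced —.
uvular: voiceless /χ/, voiced /ʁ/.
glottal: voiceless —, voiced /ɦ/.
Gaps, from front to back: palatal lacks voiceless (/ç/); velar lacks voiced (/ɣ/); glottal lacks voiceless (/h/).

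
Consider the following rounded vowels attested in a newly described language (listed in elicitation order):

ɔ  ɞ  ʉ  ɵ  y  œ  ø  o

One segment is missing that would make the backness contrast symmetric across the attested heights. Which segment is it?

/u/

height            front     central   back    
high              y         ʉ         —       
high-mid          ø         ɵ         o       
low-mid           œ         ɞ         ɔ       
The high row has no back member, so the gap is the high back rounded vowel /u/.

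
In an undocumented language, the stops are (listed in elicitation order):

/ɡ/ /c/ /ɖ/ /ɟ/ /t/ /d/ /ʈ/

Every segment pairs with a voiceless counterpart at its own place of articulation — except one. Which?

/ɡ/

Alveolar: /t/ ~ /d/
Retroflex: /ʈ/ ~ /ɖ/
Palatal: /c/ ~ /ɟ/
Velar: only /ɡ/ (voiced); no voiceless partner.
So /ɡ/ is the unpaired segment.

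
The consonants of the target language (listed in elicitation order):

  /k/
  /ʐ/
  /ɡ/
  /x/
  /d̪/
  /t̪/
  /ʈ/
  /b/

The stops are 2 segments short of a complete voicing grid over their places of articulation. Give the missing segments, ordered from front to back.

place of articulation  voiceless  voiced  
bilabial          —         b       
dental            t̪        d̪      
retroflex         ʈ         —       
velar             k         ɡ       
Gaps, from front to back: bilabial lacks voiceless (/p/); retroflex lacks voiced (/ɖ/).

/p/, /ɖ/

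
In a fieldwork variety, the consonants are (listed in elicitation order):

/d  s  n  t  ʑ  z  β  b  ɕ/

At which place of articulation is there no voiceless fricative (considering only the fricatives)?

bilabial

place of articulation  voiceless  voiced  
bilabial          —         β       
alveolar          s         z       
alveolo-palatal   ɕ         ʑ       
Every place of articulation has a voiceless member except bilabial, where /ɸ/ would be expected.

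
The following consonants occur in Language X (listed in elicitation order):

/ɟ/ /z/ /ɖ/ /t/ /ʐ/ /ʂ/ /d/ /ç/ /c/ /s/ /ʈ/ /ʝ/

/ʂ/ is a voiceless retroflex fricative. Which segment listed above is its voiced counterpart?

/ʐ/

The voiced counterpart is a voiced retroflex fricative — in this inventory, /ʐ/.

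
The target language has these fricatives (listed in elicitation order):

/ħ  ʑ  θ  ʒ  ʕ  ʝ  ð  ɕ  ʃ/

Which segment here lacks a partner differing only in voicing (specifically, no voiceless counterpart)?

/ʝ/

Dental: /θ/ ~ /ð/
Postalveolar: /ʃ/ ~ /ʒ/
Alveolo-palatal: /ɕ/ ~ /ʑ/
Pharyngeal: /ħ/ ~ /ʕ/
Palatal: only /ʝ/ (voiced); no voiceless partner.
So /ʝ/ is the unpaired segment.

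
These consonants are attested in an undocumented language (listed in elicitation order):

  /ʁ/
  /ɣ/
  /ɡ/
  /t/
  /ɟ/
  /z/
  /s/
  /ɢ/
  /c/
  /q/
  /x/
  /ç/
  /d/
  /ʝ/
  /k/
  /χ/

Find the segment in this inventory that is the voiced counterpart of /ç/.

/ç/ is a voiceless palatal fricative.
The voiced counterpart is a voiced palatal fricative — in this inventory, /ʝ/.

/ʝ/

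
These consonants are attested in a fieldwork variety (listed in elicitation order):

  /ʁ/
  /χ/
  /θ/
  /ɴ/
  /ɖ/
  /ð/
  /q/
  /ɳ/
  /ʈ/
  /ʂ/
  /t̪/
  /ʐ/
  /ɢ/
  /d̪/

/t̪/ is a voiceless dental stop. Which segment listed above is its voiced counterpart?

The voiced counterpart is a voiced dental stop — in this inventory, /d̪/.

/d̪/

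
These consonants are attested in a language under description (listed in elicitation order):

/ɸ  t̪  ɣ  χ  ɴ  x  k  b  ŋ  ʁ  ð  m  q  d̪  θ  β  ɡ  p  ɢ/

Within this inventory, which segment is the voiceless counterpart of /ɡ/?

/k/

/ɡ/ is a voiced velar stop.
The voiceless counterpart is a voiceless velar stop — in this inventory, /k/.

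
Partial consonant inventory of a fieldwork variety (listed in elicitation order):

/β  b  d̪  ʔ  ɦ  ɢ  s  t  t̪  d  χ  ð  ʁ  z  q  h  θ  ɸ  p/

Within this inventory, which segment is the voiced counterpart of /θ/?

/θ/ is a voiceless dental fricative.
The voiced counterpart is a voiced dental fricative — in this inventory, /ð/.

/ð/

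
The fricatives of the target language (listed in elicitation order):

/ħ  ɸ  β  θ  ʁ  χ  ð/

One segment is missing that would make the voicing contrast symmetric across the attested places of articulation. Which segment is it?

place of articulation  voiceless  voiced  
bilabial          ɸ         β       
dental            θ         ð       
uvular            χ         ʁ       
pharyngeal        ħ         —       
The pharyngeal row has no voiced member, so the gap is the voiced pharyngeal fricative /ʕ/.

/ʕ/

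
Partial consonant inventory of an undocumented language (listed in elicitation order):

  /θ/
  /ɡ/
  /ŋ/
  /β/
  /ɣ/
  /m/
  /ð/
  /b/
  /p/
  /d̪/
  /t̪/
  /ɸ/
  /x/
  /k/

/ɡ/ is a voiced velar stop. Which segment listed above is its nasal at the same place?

/ŋ/

The nasal at the same place is a velar nasal — in this inventory, /ŋ/.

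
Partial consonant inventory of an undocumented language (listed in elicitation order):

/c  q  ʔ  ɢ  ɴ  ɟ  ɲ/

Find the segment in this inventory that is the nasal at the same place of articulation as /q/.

/q/ is a voiceless uvular stop.
The nasal at the same place is an uvular nasal — in this inventory, /ɴ/.

/ɴ/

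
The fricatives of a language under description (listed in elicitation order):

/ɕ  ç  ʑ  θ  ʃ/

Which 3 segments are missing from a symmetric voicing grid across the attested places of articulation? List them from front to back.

/ð/, /ʒ/, /ʝ/

place of articulation  voiceless  voiced  
dental            θ         —       
postalveolar      ʃ         —       
alveolo-palatal   ɕ         ʑ       
palatal           ç         —       
Gaps, from front to back: dental lacks voiced (/ð/); postalveolar lacks voiced (/ʒ/); palatal lacks voiced (/ʝ/).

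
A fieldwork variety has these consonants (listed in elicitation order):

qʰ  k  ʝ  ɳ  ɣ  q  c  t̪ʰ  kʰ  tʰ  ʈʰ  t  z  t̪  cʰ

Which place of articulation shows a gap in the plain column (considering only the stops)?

retroflex

Plain: /t̪/ (dental), /t/ (alveolar), /c/ (palatal), /k/ (velar), /q/ (uvular).
Aspirated: /t̪ʰ/ (dental), /tʰ/ (alveolar), /ʈʰ/ (retroflex), /cʰ/ (palatal), /kʰ/ (velar), /qʰ/ (uvular).
Every place of articulation has a plain member except retroflex, where /ʈ/ would be expected.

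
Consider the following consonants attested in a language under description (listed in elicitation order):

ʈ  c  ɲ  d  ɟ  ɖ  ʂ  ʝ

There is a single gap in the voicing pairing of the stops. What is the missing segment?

place of articulation  voiceless  voiced  
alveolar          —         d       
retroflex         ʈ         ɖ       
palatal           c         ɟ       
The alveolar row has no voiceless member, so the gap is the voiceless alveolar stop /t/.

/t/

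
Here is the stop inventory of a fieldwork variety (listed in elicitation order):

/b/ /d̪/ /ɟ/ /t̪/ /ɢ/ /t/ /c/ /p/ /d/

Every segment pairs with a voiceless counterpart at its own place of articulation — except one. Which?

Bilabial: /p/ ~ /b/
Dental: /t̪/ ~ /d̪/
Alveolar: /t/ ~ /d/
Palatal: /c/ ~ /ɟ/
Uvular: only /ɢ/ (voiced); no voiceless partner.
So /ɢ/ is the unpaired segment.

/ɢ/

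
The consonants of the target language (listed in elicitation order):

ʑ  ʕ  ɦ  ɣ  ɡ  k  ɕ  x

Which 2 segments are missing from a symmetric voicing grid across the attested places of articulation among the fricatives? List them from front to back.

/ħ/, /h/

alveolo-palatal: voiceless /ɕ/, voiced /ʑ/.
velar: voiceless /x/, voiced /ɣ/.
pharyngeal: voiceless —, voiced /ʕ/.
glottal: voiceless —, voiced /ɦ/.
Gaps, from front to back: pharyngeal lacks voiceless (/ħ/); glottal lacks voiceless (/h/).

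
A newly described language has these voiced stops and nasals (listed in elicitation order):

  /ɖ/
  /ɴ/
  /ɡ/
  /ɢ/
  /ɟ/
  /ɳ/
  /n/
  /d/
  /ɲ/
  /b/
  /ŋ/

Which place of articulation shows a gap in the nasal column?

Oral stop: /b/ (bilabial), /d/ (alveolar), /ɖ/ (retroflex), /ɟ/ (palatal), /ɡ/ (velar), /ɢ/ (uvular).
Nasal: /n/ (alveolar), /ɳ/ (retroflex), /ɲ/ (palatal), /ŋ/ (velar), /ɴ/ (uvular).
Every place of articulation has a nasal member except bilabial, where /m/ would be expected.

bilabial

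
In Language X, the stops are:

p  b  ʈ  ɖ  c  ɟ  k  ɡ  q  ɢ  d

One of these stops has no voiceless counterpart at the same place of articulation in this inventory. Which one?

/d/

Bilabial: /p/ ~ /b/
Retroflex: /ʈ/ ~ /ɖ/
Palatal: /c/ ~ /ɟ/
Velar: /k/ ~ /ɡ/
Uvular: /q/ ~ /ɢ/
Alveolar: only /d/ (voiced); no voiceless partner.
So /d/ is the unpaired segment.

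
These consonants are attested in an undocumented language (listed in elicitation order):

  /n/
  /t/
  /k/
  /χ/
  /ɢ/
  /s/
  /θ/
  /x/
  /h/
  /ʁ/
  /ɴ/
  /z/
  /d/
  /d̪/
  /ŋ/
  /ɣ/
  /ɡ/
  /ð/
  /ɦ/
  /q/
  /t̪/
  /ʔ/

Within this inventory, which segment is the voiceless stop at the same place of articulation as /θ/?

/θ/ is a voiceless dental fricative.
The voiceless stop at the same place is a voiceless dental stop — in this inventory, /t̪/.

/t̪/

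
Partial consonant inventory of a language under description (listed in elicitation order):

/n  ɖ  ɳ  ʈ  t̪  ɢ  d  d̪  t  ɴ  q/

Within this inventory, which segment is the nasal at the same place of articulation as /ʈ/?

/ɳ/

/ʈ/ is a voiceless retroflex stop.
The nasal at the same place is a retroflex nasal — in this inventory, /ɳ/.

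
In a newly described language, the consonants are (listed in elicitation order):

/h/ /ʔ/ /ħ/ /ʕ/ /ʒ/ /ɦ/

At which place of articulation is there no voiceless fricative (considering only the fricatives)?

postalveolar: voiceless —, voiced /ʒ/.
pharyngeal: voiceless /ħ/, voiced /ʕ/.
glottal: voiceless /h/, voiced /ɦ/.
Every place of articulation has a voiceless member except postalveolar, where /ʃ/ would be expected.

postalveolar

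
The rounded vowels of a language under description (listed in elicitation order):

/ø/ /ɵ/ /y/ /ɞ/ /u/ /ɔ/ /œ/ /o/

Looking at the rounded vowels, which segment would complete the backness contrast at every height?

/ʉ/

high: front /y/, central —, back /u/.
high-mid: front /ø/, central /ɵ/, back /o/.
low-mid: front /œ/, central /ɞ/, back /ɔ/.
The high row has no central member, so the gap is the high central rounded vowel /ʉ/.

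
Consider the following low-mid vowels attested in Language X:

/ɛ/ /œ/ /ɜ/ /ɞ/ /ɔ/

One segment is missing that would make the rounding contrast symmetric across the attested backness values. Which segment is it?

/ʌ/

backness          unrounded  rounded 
front             ɛ         œ       
central           ɜ         ɞ       
back              —         ɔ       
The back row has no unrounded member, so the gap is the back unrounded vowel /ʌ/.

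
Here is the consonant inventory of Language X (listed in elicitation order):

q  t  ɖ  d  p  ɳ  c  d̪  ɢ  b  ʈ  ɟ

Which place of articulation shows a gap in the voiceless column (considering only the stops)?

dental

Voiceless: /p/ (bilabial), /t/ (alveolar), /ʈ/ (retroflex), /c/ (palatal), /q/ (uvular).
Voiced: /b/ (bilabial), /d̪/ (dental), /d/ (alveolar), /ɖ/ (retroflex), /ɟ/ (palatal), /ɢ/ (uvular).
Every place of articulation has a voiceless member except dental, where /t̪/ would be expected.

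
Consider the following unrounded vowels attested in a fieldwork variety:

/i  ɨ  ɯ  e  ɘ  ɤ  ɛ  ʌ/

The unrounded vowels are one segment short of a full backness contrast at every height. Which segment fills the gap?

height            front     central   back    
high              i         ɨ         ɯ       
high-mid          e         ɘ         ɤ       
low-mid           ɛ         —         ʌ       
The low-mid row has no central member, so the gap is the low-mid central unrounded vowel /ɜ/.

/ɜ/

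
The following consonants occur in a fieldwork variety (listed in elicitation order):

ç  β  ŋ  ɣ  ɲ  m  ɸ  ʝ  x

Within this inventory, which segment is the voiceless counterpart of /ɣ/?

/ɣ/ is a voiced velar fricative.
The voiceless counterpart is a voiceless velar fricative — in this inventory, /x/.

/x/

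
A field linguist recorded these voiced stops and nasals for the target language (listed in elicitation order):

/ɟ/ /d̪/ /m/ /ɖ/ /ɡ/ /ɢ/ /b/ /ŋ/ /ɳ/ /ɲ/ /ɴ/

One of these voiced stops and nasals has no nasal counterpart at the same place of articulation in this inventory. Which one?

/d̪/

Bilabial: /b/ ~ /m/
Retroflex: /ɖ/ ~ /ɳ/
Palatal: /ɟ/ ~ /ɲ/
Velar: /ɡ/ ~ /ŋ/
Uvular: /ɢ/ ~ /ɴ/
Dental: only /d̪/ (oral stop); no nasal partner.
So /d̪/ is the unpaired segment.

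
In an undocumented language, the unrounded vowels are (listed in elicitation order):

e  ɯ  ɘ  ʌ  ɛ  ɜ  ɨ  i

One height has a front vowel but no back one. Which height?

high: front /i/, central /ɨ/, back /ɯ/.
high-mid: front /e/, central /ɘ/, back —.
low-mid: front /ɛ/, central /ɜ/, back /ʌ/.
Every height has a back member except high-mid, where /ɤ/ would be expected.

high-mid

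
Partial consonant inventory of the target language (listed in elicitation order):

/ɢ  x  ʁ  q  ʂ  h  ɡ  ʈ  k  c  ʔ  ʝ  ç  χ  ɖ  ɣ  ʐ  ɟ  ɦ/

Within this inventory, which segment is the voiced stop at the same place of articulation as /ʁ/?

/ɢ/

/ʁ/ is a voiced uvular fricative.
The voiced stop at the same place is a voiced uvular stop — in this inventory, /ɢ/.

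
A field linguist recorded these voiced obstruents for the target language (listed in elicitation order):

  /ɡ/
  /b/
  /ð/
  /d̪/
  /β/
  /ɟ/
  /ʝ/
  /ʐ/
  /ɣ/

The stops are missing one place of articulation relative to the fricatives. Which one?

place of articulation  stop      fricative
bilabial          b         β       
dental            d̪        ð       
retroflex         —         ʐ       
palatal           ɟ         ʝ       
velar             ɡ         ɣ       
Every place of articulation has a stop member except retroflex, where /ɖ/ would be expected.

retroflex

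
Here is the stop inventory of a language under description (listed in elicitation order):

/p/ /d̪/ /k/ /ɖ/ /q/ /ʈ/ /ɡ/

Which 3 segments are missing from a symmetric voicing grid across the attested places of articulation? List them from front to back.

/b/, /t̪/, /ɢ/

place of articulation  voiceless  voiced  
bilabial          p         —       
dental            —         d̪      
retroflex         ʈ         ɖ       
velar             k         ɡ       
uvular            q         —       
Gaps, from front to back: bilabial lacks voiced (/b/); dental lacks voiceless (/t̪/); uvular lacks voiced (/ɢ/).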